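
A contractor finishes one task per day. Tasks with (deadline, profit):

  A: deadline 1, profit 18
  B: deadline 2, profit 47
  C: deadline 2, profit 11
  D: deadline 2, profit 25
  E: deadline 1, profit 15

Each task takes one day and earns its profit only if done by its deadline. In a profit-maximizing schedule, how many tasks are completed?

2

Sort by profit descending; place each in the latest free slot ≤ its deadline.
Profit order: B=47 D=25 A=18 E=15 C=11
Assign: B→slot 2, D→slot 1, A skipped, E skipped, C skipped.
Slots: [1:D] [2:B]
2 of 5 scheduled.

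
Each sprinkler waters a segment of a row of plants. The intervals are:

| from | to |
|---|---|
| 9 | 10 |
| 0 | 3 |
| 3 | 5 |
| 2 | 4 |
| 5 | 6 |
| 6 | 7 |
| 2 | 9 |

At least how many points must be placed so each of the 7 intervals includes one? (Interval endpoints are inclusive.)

3

Sorted: [0,3] [2,4] [3,5] [5,6] [6,7] [2,9] [9,10]
{[0,3],[2,4],[3,5]} hit by 3; {[5,6],[6,7],[2,9]} hit by 6; {[9,10]} hit by 10.
Points: 3, 6, 10 (3 total).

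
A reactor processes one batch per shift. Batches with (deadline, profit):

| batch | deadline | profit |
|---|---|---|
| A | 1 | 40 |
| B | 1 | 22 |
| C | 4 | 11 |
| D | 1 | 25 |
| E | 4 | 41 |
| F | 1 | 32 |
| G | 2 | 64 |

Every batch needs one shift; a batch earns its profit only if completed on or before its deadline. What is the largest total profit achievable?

156

Take jobs in profit order; each goes to the latest open slot no later than its deadline.
By profit: G(d2,64), E(d4,41), A(d1,40), F(d1,32), D(d1,25), B(d1,22), C(d4,11)
G→slot 2; E→slot 4; A→slot 1; F skipped; D skipped; B skipped; C→slot 3.
Profit = 40 + 64 + 11 + 41 = 156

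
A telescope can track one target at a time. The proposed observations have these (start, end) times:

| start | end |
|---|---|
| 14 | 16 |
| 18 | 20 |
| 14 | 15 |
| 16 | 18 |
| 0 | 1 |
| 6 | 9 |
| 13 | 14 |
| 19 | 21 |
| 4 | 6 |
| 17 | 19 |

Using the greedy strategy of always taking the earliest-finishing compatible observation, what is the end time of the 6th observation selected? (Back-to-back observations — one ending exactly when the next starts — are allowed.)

Sorted by end: (0,1)  (4,6)  (6,9)  (13,14)  (14,15)  (14,16)  (16,18)  (17,19)  (18,20)  (19,21)
take (0,1); take (4,6); take (6,9); take (13,14); take (14,15); take (16,18); take (18,20); skip (19,21).
Selected: (0,1) (4,6) (6,9) (13,14) (14,15) (16,18) (18,20)

18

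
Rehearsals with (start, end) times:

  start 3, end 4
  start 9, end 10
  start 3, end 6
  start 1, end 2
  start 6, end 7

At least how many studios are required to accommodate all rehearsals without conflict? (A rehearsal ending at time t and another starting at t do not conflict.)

2

The answer is the maximum number of intervals overlapping at any instant.
Events (time:±→running): 1:+→1 2:-→0 3:+→1 3:+→2 … peak 2.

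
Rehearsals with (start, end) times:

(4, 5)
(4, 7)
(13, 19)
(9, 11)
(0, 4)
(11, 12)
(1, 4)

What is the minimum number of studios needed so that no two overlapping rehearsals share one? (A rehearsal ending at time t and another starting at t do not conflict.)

starts: [0, 1, 4, 4, 9, 11, 13]
ends:   [4, 4, 5, 7, 11, 12, 19]
s0→1 s1→2  — peak 2.

2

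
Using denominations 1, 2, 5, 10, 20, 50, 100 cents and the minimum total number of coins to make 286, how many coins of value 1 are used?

1

286 − 2×100→86 − 1×50→36 − 1×20→16 − 1×10→6 − 1×5→1 − 1×1→0
Count of 1: 1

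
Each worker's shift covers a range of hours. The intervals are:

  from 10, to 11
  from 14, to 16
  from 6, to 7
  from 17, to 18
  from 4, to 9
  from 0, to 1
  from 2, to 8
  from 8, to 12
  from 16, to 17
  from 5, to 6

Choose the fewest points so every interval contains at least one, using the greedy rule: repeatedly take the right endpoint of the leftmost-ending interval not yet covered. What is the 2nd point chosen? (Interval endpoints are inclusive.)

Process intervals by earliest right end; each time one isn't hit yet, stab at its right endpoint.
By right end: [0,1]  [5,6]  [6,7]  [2,8]  [4,9]  [10,11]  [8,12]  [14,16]  [16,17]  [17,18]
[0,1] uncovered → point at 1; [5,6] uncovered → point at 6; [10,11] uncovered → point at 11; [14,16] uncovered → point at 16; [17,18] uncovered → point at 18.
Points: 1, 6, 11, 16, 18 (5 total).

6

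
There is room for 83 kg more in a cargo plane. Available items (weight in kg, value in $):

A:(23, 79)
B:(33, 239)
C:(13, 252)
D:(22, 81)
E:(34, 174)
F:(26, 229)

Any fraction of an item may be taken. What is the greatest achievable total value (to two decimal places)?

Greedy by value/weight ratio, highest first.
Ratios (sorted): C 19.38, F 8.81, B 7.24, E 5.12, D 3.68, A 3.43
take C (13 @ 252); take F (26 @ 229); take B (33 @ 239); take 11/34 of E → 56.29. Capacity used 83/83.
Total value = 776.29

776.29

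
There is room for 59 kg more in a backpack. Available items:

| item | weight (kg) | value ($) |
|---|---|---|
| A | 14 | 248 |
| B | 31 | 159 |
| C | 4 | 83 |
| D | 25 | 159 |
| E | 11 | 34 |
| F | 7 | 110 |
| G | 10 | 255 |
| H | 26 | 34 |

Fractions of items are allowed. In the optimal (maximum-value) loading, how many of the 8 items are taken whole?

4

Greedy by value/weight ratio, highest first.
Ratios (sorted): G 25.50, C 20.75, A 17.71, F 15.71, D 6.36, B 5.13, E 3.09, H 1.31
take G (10 @ 255); take C (4 @ 83); take A (14 @ 248); take F (7 @ 110); take 24/25 of D → 152.64. Capacity used 59/59.
4 item(s) taken whole; one partial (take 24/25 of D).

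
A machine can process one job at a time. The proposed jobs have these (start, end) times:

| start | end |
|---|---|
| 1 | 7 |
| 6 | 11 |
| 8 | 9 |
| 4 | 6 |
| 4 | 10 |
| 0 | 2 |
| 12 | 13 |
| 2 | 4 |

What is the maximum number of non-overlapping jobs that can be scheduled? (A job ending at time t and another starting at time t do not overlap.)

5

Greedy by earliest finish: after sorting by end time, pick each interval compatible with the last pick.
Sorted by end: (0,2)  (2,4)  (4,6)  (1,7)  (8,9)  (4,10)  (6,11)  (12,13)
take (0,2); take (2,4); take (4,6); take (8,9); skip (6,11); take (12,13).
Selected 5 jobs.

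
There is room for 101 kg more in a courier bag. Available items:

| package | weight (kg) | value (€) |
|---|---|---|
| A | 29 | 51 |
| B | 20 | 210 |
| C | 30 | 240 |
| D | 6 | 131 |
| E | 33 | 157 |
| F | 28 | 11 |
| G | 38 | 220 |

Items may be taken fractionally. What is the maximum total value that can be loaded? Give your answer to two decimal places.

Sort by value per unit weight and fill in that order.
Ratios (sorted): D 21.83, B 10.50, C 8.00, G 5.79, E 4.76, A 1.76, F 0.39
take D (6 @ 131); take B (20 @ 210); take C (30 @ 240); take G (38 @ 220); take 7/33 of E → 33.30. Capacity used 101/101.
Total value = 834.30

834.30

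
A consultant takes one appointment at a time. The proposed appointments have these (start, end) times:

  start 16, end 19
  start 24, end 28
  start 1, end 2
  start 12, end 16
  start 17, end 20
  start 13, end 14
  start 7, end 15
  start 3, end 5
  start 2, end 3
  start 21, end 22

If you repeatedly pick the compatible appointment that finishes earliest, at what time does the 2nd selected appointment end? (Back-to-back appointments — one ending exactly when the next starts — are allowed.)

Sort by end time and greedily take each interval whose start is ≥ the last chosen end.
By end time: (1,2), (2,3), (3,5), (13,14), (7,15), (12,16), (16,19), (17,20), (21,22), (24,28).
Pick (1,2); next start ≥ 2 → (2,3); next start ≥ 3 → (3,5); next start ≥ 5 → (13,14); next start ≥ 14 → (16,19); next start ≥ 19 → (21,22); next start ≥ 22 → (24,28).
Selected: (1,2) (2,3) (3,5) (13,14) (16,19) (21,22) (24,28)

3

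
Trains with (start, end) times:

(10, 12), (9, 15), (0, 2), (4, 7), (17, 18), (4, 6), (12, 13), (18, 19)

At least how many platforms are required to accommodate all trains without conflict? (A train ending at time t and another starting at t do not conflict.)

starts: [0, 4, 4, 9, 10, 12, 17, 18]
ends:   [2, 6, 7, 12, 13, 15, 18, 19]
s0→1 e2→0 s4→1 s4→2  — peak 2.

2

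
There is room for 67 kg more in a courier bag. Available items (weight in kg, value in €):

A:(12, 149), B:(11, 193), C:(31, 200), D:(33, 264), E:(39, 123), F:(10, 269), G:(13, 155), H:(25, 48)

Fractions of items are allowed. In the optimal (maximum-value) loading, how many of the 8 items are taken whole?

Sort by value per unit weight and fill in that order.
Ratios (sorted): F 26.90, B 17.55, A 12.42, G 11.92, D 8.00, C 6.45, E 3.15, H 1.92
take F (10 @ 269); take B (11 @ 193); take A (12 @ 149); take G (13 @ 155); take 21/33 of D → 168.00. Capacity used 67/67.
4 item(s) taken whole; one partial (take 21/33 of D).

4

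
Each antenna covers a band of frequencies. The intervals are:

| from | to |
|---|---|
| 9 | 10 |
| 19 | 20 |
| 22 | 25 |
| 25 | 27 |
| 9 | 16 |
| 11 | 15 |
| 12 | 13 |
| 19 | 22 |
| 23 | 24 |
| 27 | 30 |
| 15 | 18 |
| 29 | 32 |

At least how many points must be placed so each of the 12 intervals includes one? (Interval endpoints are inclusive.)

Sorted: [9,10] [12,13] [11,15] [9,16] [15,18] [19,20] [19,22] [23,24] [22,25] [25,27] [27,30] [29,32]
{[9,10]} hit by 10; {[12,13],[11,15],[9,16]} hit by 13; {[15,18]} hit by 18; {[19,20],[19,22]} hit by 20; {[23,24],[22,25]} hit by 24; {[25,27],[27,30]} hit by 27; {[29,32]} hit by 32.
Points: 10, 13, 18, 20, 24, 27, 32 (7 total).

7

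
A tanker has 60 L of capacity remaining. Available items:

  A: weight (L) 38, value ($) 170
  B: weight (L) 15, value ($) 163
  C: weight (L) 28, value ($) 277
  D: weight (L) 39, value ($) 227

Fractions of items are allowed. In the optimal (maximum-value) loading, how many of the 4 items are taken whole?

Sort by value per unit weight and fill in that order.
Ratios (sorted): B 10.87, C 9.89, D 5.82, A 4.47
take B (15 @ 163); take C (28 @ 277); take 17/39 of D → 98.95. Capacity used 60/60.
2 item(s) taken whole; one partial (take 17/39 of D).

2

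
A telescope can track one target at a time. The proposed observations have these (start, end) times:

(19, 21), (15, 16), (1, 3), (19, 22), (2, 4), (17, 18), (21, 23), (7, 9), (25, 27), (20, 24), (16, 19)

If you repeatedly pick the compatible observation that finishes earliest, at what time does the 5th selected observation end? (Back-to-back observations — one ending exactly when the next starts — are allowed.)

21

By end time: (1,3), (2,4), (7,9), (15,16), (17,18), (16,19), (19,21), (19,22), (21,23), (20,24), (25,27).
Pick (1,3); next start ≥ 3 → (7,9); next start ≥ 9 → (15,16); next start ≥ 16 → (17,18); next start ≥ 18 → (19,21); next start ≥ 21 → (21,23); next start ≥ 23 → (25,27).
Selected: (1,3) (7,9) (15,16) (17,18) (19,21) (21,23) (25,27)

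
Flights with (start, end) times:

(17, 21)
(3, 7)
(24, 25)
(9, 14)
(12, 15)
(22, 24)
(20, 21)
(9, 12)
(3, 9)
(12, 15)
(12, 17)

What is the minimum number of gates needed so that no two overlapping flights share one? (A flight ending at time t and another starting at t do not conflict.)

4

starts: [3, 3, 9, 9, 12, 12, 12, 17, 20, 22, 24]
ends:   [7, 9, 12, 14, 15, 15, 17, 21, 21, 24, 25]
s3→1 s3→2 e7→1 e9→0 s9→1 s9→2 e12→1 s12→2 s12→3 s12→4  — peak 4.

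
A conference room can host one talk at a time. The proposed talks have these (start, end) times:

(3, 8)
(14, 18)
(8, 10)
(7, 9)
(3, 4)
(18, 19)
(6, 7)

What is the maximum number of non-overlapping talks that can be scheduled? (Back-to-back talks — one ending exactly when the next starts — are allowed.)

Order by finish time; keep every interval that doesn't clash with the previous kept one.
Sorted by end: (3,4)  (6,7)  (3,8)  (7,9)  (8,10)  (14,18)  (18,19)
take (3,4); take (6,7); take (7,9); skip (8,10); take (14,18); take (18,19).
Selected 5 talks.

5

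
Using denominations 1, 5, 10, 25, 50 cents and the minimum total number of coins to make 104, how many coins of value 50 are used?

Use the largest denomination that fits, subtract, and repeat.
104 − 2×50→4 − 4×1→0
Count of 50: 2

2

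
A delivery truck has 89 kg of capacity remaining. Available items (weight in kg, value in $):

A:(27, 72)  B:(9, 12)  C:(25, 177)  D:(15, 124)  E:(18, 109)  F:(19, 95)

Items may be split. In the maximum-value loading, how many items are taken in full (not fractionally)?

Ratios (sorted): D 8.27, C 7.08, E 6.06, F 5.00, A 2.67, B 1.33
take D (15 @ 124); take C (25 @ 177); take E (18 @ 109); take F (19 @ 95); take 12/27 of A → 32.00. Capacity used 89/89.
4 item(s) taken whole; one partial (take 12/27 of A).

4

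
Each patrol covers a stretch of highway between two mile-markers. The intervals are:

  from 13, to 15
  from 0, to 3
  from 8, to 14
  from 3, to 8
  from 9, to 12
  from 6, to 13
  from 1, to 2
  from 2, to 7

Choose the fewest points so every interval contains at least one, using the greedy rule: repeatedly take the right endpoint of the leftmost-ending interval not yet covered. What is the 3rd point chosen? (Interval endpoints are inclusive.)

12

Sort by right endpoint; whenever an interval is uncovered, place a point at its right end.
Sorted: [1,2] [0,3] [2,7] [3,8] [9,12] [6,13] [8,14] [13,15]
{[1,2],[0,3],[2,7]} hit by 2; {[3,8]} hit by 8; {[9,12],[6,13],[8,14]} hit by 12; {[13,15]} hit by 15.
Points: 2, 8, 12, 15 (4 total).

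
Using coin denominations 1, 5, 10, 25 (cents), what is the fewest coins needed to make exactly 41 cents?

Use the largest denomination that fits, subtract, and repeat.
41 = 1×25 + 1×10 + 1×5 + 1×1
Total coins = 1 + 1 + 1 + 1 = 4

4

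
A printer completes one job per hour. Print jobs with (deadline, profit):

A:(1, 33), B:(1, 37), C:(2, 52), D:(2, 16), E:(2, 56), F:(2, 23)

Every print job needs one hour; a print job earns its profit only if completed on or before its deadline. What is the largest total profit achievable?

Sort by profit descending; place each in the latest free slot ≤ its deadline.
By profit: E(d2,56), C(d2,52), B(d1,37), A(d1,33), F(d2,23), D(d2,16)
E→slot 2; C→slot 1; B skipped; A skipped; F skipped; D skipped.
Profit = 52 + 56 = 108

108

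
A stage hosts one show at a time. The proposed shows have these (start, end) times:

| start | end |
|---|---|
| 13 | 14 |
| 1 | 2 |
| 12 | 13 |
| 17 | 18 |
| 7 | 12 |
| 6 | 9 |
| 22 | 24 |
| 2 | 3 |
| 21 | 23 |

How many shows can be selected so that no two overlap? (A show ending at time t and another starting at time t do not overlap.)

7

Greedy by earliest finish: after sorting by end time, pick each interval compatible with the last pick.
By end time: (1,2), (2,3), (6,9), (7,12), (12,13), (13,14), (17,18), (21,23), (22,24).
Pick (1,2); next start ≥ 2 → (2,3); next start ≥ 3 → (6,9); next start ≥ 9 → (12,13); next start ≥ 13 → (13,14); next start ≥ 14 → (17,18); next start ≥ 18 → (21,23).
Selected 7 shows.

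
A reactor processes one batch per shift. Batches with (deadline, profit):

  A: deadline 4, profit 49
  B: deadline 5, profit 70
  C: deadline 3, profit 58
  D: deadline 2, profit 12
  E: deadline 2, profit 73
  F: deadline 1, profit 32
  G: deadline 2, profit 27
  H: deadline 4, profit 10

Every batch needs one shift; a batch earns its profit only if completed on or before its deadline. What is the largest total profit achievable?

Sort by profit descending; place each in the latest free slot ≤ its deadline.
By profit: E(d2,73), B(d5,70), C(d3,58), A(d4,49), F(d1,32), G(d2,27), D(d2,12), H(d4,10)
E→slot 2; B→slot 5; C→slot 3; A→slot 4; F→slot 1; G skipped; D skipped; H skipped.
Profit = 32 + 73 + 58 + 49 + 70 = 282

282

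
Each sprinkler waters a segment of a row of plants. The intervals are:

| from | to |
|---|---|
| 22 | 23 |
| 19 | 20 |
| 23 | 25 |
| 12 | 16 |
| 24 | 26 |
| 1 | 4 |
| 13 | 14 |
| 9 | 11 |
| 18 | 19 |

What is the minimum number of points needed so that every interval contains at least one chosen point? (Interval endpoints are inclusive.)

By right end: [1,4]  [9,11]  [13,14]  [12,16]  [18,19]  [19,20]  [22,23]  [23,25]  [24,26]
[1,4] uncovered → point at 4; [9,11] uncovered → point at 11; [13,14] uncovered → point at 14; [18,19] uncovered → point at 19; [22,23] uncovered → point at 23; [24,26] uncovered → point at 26.
Points: 4, 11, 14, 19, 23, 26 (6 total).

6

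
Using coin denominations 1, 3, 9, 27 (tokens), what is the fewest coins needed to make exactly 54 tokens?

54 = 2×27
Total coins = 2 = 2

2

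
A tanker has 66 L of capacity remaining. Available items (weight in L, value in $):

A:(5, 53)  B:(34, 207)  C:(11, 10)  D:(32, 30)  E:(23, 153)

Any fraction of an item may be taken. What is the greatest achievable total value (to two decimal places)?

Sort by value per unit weight and fill in that order.
Order: A (53/5=10.60) > E (153/23=6.65) > B (207/34=6.09) > D (30/32=0.94) > C (10/11=0.91)
Fill: take A (5 @ 53) → take E (23 @ 153) → take B (34 @ 207) → take 4/32 of D → 3.75; 66/66 used.
Total value = 416.75

416.75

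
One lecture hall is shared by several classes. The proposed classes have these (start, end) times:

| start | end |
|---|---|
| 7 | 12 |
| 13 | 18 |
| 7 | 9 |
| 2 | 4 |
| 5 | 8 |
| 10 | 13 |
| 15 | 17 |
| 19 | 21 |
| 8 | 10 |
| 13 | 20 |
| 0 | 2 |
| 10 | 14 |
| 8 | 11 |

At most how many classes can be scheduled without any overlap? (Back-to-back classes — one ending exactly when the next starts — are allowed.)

Sorted by end: (0,2)  (2,4)  (5,8)  (7,9)  (8,10)  (8,11)  (7,12)  (10,13)  (10,14)  (15,17)  (13,18)  (13,20)  (19,21)
take (0,2); take (2,4); take (5,8); skip (7,9); take (8,10); take (10,13); skip (10,14); take (15,17); take (19,21).
Selected 7 classes.

7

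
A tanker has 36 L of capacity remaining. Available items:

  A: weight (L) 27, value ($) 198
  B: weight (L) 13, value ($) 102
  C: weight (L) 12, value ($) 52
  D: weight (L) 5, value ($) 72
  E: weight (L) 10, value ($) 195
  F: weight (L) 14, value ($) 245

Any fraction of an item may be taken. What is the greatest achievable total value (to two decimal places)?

566.92

Ratios (sorted): E 19.50, F 17.50, D 14.40, B 7.85, A 7.33, C 4.33
take E (10 @ 195); take F (14 @ 245); take D (5 @ 72); take 7/13 of B → 54.92. Capacity used 36/36.
Total value = 566.92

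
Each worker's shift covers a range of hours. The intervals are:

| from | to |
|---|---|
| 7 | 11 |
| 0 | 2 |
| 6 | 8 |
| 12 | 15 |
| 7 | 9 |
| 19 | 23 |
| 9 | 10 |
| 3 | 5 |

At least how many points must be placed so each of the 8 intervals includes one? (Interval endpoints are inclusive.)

By right end: [0,2]  [3,5]  [6,8]  [7,9]  [9,10]  [7,11]  [12,15]  [19,23]
[0,2] uncovered → point at 2; [3,5] uncovered → point at 5; [6,8] uncovered → point at 8; [9,10] uncovered → point at 10; [12,15] uncovered → point at 15; [19,23] uncovered → point at 23.
Points: 2, 5, 8, 10, 15, 23 (6 total).

6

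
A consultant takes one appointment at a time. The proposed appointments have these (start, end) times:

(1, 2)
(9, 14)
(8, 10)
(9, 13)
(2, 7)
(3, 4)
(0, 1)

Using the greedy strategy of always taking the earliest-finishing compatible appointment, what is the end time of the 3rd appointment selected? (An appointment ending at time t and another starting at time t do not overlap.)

4

Greedy by earliest finish: after sorting by end time, pick each interval compatible with the last pick.
By end time: (0,1), (1,2), (3,4), (2,7), (8,10), (9,13), (9,14).
Pick (0,1); next start ≥ 1 → (1,2); next start ≥ 2 → (3,4); next start ≥ 4 → (8,10).
Selected: (0,1) (1,2) (3,4) (8,10)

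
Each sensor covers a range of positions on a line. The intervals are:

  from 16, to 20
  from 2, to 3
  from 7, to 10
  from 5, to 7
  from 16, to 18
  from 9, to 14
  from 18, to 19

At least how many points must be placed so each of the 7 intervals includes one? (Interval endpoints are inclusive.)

Sorted: [2,3] [5,7] [7,10] [9,14] [16,18] [18,19] [16,20]
{[2,3]} hit by 3; {[5,7],[7,10]} hit by 7; {[9,14]} hit by 14; {[16,18],[18,19],[16,20]} hit by 18.
Points: 3, 7, 14, 18 (4 total).

4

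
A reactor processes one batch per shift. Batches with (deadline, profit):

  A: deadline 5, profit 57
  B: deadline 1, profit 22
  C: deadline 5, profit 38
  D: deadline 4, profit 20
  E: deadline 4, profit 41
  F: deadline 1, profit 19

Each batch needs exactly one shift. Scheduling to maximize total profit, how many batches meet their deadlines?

5

Sort by profit descending; place each in the latest free slot ≤ its deadline.
By profit: A(d5,57), E(d4,41), C(d5,38), B(d1,22), D(d4,20), F(d1,19)
A→slot 5; E→slot 4; C→slot 3; B→slot 1; D→slot 2; F skipped.
5 of 6 scheduled.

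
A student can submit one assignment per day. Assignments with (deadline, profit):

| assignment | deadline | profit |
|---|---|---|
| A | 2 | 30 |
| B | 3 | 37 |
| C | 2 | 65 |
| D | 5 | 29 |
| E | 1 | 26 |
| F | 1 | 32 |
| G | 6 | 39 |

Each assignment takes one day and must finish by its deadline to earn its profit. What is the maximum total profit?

Sort by profit descending; place each in the latest free slot ≤ its deadline.
Profit order: C=65 G=39 B=37 F=32 A=30 D=29 E=26
Assign: C→slot 2, G→slot 6, B→slot 3, F→slot 1, A skipped, D→slot 5, E skipped.
Slots: [1:F] [2:C] [3:B] [5:D] [6:G]
Profit = 32 + 65 + 37 + 29 + 39 = 202

202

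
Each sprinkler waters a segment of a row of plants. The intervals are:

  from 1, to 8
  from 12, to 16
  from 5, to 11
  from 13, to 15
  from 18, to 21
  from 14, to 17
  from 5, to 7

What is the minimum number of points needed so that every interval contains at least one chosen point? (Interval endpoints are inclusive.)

Sort by right endpoint; whenever an interval is uncovered, place a point at its right end.
Sorted: [5,7] [1,8] [5,11] [13,15] [12,16] [14,17] [18,21]
{[5,7],[1,8],[5,11]} hit by 7; {[13,15],[12,16],[14,17]} hit by 15; {[18,21]} hit by 21.
Points: 7, 15, 21 (3 total).

3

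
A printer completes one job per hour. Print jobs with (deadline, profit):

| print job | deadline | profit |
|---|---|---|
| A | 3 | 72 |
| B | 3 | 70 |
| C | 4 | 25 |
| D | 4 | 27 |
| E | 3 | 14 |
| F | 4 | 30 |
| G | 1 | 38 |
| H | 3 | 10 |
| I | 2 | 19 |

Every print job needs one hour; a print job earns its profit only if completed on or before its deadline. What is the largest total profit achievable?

210

Sort by profit descending; place each in the latest free slot ≤ its deadline.
By profit: A(d3,72), B(d3,70), G(d1,38), F(d4,30), D(d4,27), C(d4,25), I(d2,19), E(d3,14), H(d3,10)
A→slot 3; B→slot 2; G→slot 1; F→slot 4; D skipped; C skipped; I skipped; E skipped; H skipped.
Profit = 38 + 70 + 72 + 30 = 210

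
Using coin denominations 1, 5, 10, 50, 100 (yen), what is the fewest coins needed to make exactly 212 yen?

Use the largest denomination that fits, subtract, and repeat.
212 = 2×100 + 1×10 + 2×1
Total coins = 2 + 1 + 2 = 5

5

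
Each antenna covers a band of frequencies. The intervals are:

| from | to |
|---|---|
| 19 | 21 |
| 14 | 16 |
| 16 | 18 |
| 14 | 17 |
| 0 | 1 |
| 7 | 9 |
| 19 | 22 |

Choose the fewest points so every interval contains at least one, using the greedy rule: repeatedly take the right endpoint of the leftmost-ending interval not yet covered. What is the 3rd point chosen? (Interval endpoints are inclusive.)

16

By right end: [0,1]  [7,9]  [14,16]  [14,17]  [16,18]  [19,21]  [19,22]
[0,1] uncovered → point at 1; [7,9] uncovered → point at 9; [14,16] uncovered → point at 16; [19,21] uncovered → point at 21.
Points: 1, 9, 16, 21 (4 total).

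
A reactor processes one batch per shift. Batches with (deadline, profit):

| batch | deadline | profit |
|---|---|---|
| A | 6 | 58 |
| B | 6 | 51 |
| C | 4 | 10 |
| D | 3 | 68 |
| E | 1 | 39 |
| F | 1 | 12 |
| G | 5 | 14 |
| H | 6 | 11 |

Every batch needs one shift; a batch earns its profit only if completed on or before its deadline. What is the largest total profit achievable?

Take jobs in profit order; each goes to the latest open slot no later than its deadline.
By profit: D(d3,68), A(d6,58), B(d6,51), E(d1,39), G(d5,14), F(d1,12), H(d6,11), C(d4,10)
D→slot 3; A→slot 6; B→slot 5; E→slot 1; G→slot 4; F skipped; H→slot 2; C skipped.
Profit = 39 + 11 + 68 + 14 + 51 + 58 = 241

241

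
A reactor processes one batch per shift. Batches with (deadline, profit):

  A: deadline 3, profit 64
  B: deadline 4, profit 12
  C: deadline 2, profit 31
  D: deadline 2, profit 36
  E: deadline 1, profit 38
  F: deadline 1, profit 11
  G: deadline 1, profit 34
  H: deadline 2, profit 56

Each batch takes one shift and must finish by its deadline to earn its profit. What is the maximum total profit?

By profit: A(d3,64), H(d2,56), E(d1,38), D(d2,36), G(d1,34), C(d2,31), B(d4,12), F(d1,11)
A→slot 3; H→slot 2; E→slot 1; D skipped; G skipped; C skipped; B→slot 4; F skipped.
Profit = 38 + 56 + 64 + 12 = 170

170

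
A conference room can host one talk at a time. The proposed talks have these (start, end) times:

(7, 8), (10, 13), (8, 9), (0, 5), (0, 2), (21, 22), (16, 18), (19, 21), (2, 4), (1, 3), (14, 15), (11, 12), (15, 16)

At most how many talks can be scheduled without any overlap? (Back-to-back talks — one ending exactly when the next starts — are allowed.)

10

Sorted by end: (0,2)  (1,3)  (2,4)  (0,5)  (7,8)  (8,9)  (11,12)  (10,13)  (14,15)  (15,16)  (16,18)  (19,21)  (21,22)
take (0,2); take (2,4); take (7,8); take (8,9); take (11,12); take (14,15); take (15,16); take (16,18); take (19,21); take (21,22).
Selected 10 talks.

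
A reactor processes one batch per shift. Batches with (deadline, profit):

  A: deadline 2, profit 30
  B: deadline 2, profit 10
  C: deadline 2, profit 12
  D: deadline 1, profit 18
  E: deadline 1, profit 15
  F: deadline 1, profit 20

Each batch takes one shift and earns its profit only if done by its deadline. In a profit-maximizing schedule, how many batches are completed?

2

Take jobs in profit order; each goes to the latest open slot no later than its deadline.
By profit: A(d2,30), F(d1,20), D(d1,18), E(d1,15), C(d2,12), B(d2,10)
A→slot 2; F→slot 1; D skipped; E skipped; C skipped; B skipped.
2 of 6 scheduled.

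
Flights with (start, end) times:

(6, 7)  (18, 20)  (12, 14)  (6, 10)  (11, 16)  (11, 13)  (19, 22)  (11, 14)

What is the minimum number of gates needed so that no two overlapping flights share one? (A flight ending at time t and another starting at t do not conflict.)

starts: [6, 6, 11, 11, 11, 12, 18, 19]
ends:   [7, 10, 13, 14, 14, 16, 20, 22]
s6→1 s6→2 e7→1 e10→0 s11→1 s11→2 s11→3 s12→4  — peak 4.

4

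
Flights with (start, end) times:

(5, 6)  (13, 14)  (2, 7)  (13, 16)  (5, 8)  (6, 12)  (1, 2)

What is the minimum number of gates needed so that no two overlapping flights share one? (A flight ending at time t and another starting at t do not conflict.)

The answer is the maximum number of intervals overlapping at any instant.
starts: [1, 2, 5, 5, 6, 13, 13]
ends:   [2, 6, 7, 8, 12, 14, 16]
s1→1 e2→0 s2→1 s5→2 s5→3  — peak 3.

3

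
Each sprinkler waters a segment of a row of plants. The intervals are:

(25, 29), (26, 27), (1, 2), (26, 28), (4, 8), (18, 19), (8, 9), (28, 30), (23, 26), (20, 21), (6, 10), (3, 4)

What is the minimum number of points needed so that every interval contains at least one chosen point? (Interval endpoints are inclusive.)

7

Process intervals by earliest right end; each time one isn't hit yet, stab at its right endpoint.
Sorted: [1,2] [3,4] [4,8] [8,9] [6,10] [18,19] [20,21] [23,26] [26,27] [26,28] [25,29] [28,30]
{[1,2]} hit by 2; {[3,4],[4,8]} hit by 4; {[8,9],[6,10]} hit by 9; {[18,19]} hit by 19; {[20,21]} hit by 21; {[23,26],[26,27],[26,28],[25,29]} hit by 26; {[28,30]} hit by 30.
Points: 2, 4, 9, 19, 21, 26, 30 (7 total).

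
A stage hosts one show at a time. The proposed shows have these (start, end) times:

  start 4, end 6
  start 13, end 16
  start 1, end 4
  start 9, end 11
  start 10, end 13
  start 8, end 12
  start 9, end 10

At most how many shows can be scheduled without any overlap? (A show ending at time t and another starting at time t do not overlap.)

Order by finish time; keep every interval that doesn't clash with the previous kept one.
By end time: (1,4), (4,6), (9,10), (9,11), (8,12), (10,13), (13,16).
Pick (1,4); next start ≥ 4 → (4,6); next start ≥ 6 → (9,10); next start ≥ 10 → (10,13); next start ≥ 13 → (13,16).
Selected 5 shows.

5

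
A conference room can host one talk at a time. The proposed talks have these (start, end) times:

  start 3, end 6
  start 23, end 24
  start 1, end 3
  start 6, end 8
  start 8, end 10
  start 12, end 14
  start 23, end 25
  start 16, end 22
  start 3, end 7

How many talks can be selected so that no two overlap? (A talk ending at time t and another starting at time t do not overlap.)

7

Order by finish time; keep every interval that doesn't clash with the previous kept one.
Sorted by end: (1,3)  (3,6)  (3,7)  (6,8)  (8,10)  (12,14)  (16,22)  (23,24)  (23,25)
take (1,3); take (3,6); skip (3,7); take (6,8); take (8,10); take (12,14); take (16,22); take (23,24).
Selected 7 talks.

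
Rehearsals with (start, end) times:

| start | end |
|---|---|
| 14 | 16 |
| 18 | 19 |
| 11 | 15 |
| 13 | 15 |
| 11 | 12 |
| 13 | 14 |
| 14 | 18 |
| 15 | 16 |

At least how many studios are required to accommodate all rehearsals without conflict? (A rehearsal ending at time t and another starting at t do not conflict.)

4

The answer is the maximum number of intervals overlapping at any instant.
Events (time:±→running): 11:+→1 11:+→2 12:-→1 13:+→2 13:+→3 14:-→2 14:+→3 14:+→4 … peak 4.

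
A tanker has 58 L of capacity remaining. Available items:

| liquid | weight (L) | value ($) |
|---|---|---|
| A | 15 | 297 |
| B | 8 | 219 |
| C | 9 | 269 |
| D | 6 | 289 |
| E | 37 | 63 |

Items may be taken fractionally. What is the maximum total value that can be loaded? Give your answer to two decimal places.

Sort by value per unit weight and fill in that order.
Order: D (289/6=48.17) > C (269/9=29.89) > B (219/8=27.38) > A (297/15=19.80) > E (63/37=1.70)
Fill: take D (6 @ 289) → take C (9 @ 269) → take B (8 @ 219) → take A (15 @ 297) → take 20/37 of E → 34.05; 58/58 used.
Total value = 1108.05

1108.05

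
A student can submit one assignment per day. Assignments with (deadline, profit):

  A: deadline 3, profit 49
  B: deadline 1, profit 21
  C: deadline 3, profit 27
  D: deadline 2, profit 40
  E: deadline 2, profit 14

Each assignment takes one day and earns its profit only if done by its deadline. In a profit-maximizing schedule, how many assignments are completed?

By profit: A(d3,49), D(d2,40), C(d3,27), B(d1,21), E(d2,14)
A→slot 3; D→slot 2; C→slot 1; B skipped; E skipped.
3 of 5 scheduled.

3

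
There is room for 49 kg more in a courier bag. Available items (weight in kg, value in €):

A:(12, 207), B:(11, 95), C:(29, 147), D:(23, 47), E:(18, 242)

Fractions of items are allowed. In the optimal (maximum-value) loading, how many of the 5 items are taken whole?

3

Greedy by value/weight ratio, highest first.
Order: A (207/12=17.25) > E (242/18=13.44) > B (95/11=8.64) > C (147/29=5.07) > D (47/23=2.04)
Fill: take A (12 @ 207) → take E (18 @ 242) → take B (11 @ 95) → take 8/29 of C → 40.55; 49/49 used.
3 item(s) taken whole; one partial (take 8/29 of C).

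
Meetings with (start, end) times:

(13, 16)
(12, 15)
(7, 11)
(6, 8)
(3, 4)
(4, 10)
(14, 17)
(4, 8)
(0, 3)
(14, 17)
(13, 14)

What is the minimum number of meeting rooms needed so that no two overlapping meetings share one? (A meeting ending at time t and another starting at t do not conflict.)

Events (time:±→running): 0:+→1 3:-→0 3:+→1 4:-→0 4:+→1 4:+→2 6:+→3 7:+→4 … peak 4.

4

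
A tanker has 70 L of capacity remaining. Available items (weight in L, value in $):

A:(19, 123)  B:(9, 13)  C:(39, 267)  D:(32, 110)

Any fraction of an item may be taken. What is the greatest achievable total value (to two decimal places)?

431.25

Sort by value per unit weight and fill in that order.
Order: C (267/39=6.85) > A (123/19=6.47) > D (110/32=3.44) > B (13/9=1.44)
Fill: take C (39 @ 267) → take A (19 @ 123) → take 12/32 of D → 41.25; 70/70 used.
Total value = 431.25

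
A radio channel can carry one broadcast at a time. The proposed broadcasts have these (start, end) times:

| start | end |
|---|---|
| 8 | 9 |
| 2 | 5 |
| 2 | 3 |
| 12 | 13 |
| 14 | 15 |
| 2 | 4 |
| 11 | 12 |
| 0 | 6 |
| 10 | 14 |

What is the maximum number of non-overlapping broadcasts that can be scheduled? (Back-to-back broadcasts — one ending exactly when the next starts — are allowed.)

5

Sort by end time and greedily take each interval whose start is ≥ the last chosen end.
Sorted by end: (2,3)  (2,4)  (2,5)  (0,6)  (8,9)  (11,12)  (12,13)  (10,14)  (14,15)
take (2,3); skip (2,4); take (8,9); take (11,12); take (12,13); take (14,15).
Selected 5 broadcasts.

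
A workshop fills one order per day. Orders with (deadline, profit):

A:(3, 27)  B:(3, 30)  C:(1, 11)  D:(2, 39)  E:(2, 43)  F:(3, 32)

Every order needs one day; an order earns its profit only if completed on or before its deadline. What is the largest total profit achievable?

Profit order: E=43 D=39 F=32 B=30 A=27 C=11
Assign: E→slot 2, D→slot 1, F→slot 3, B skipped, A skipped, C skipped.
Slots: [1:D] [2:E] [3:F]
Profit = 39 + 43 + 32 = 114

114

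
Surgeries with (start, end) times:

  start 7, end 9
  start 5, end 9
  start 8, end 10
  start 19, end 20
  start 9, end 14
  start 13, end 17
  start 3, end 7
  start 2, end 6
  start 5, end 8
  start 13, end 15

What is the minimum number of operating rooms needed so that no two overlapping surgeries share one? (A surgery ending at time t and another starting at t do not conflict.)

4

starts: [2, 3, 5, 5, 7, 8, 9, 13, 13, 19]
ends:   [6, 7, 8, 9, 9, 10, 14, 15, 17, 20]
s2→1 s3→2 s5→3 s5→4  — peak 4.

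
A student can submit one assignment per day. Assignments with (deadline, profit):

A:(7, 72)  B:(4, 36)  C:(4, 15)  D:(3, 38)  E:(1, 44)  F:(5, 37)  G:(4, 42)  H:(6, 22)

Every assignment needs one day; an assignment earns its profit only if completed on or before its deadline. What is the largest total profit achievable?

By profit: A(d7,72), E(d1,44), G(d4,42), D(d3,38), F(d5,37), B(d4,36), H(d6,22), C(d4,15)
A→slot 7; E→slot 1; G→slot 4; D→slot 3; F→slot 5; B→slot 2; H→slot 6; C skipped.
Profit = 44 + 36 + 38 + 42 + 37 + 22 + 72 = 291

291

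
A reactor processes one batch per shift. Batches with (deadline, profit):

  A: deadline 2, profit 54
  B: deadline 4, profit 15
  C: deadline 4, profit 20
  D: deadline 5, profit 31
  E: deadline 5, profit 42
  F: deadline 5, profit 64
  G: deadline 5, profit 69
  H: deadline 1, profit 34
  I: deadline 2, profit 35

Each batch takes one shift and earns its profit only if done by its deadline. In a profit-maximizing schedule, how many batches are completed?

Sort by profit descending; place each in the latest free slot ≤ its deadline.
By profit: G(d5,69), F(d5,64), A(d2,54), E(d5,42), I(d2,35), H(d1,34), D(d5,31), C(d4,20), B(d4,15)
G→slot 5; F→slot 4; A→slot 2; E→slot 3; I→slot 1; H skipped; D skipped; C skipped; B skipped.
5 of 9 scheduled.

5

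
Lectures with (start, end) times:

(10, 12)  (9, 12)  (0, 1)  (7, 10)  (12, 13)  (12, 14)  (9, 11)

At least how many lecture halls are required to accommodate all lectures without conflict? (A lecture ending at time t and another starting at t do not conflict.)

3

starts: [0, 7, 9, 9, 10, 12, 12]
ends:   [1, 10, 11, 12, 12, 13, 14]
s0→1 e1→0 s7→1 s9→2 s9→3  — peak 3.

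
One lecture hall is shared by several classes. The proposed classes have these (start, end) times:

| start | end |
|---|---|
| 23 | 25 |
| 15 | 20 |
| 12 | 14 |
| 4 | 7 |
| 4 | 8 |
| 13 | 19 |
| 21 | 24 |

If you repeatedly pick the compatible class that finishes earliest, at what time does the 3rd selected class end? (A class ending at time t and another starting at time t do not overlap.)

20

Order by finish time; keep every interval that doesn't clash with the previous kept one.
Sorted by end: (4,7)  (4,8)  (12,14)  (13,19)  (15,20)  (21,24)  (23,25)
take (4,7); take (12,14); take (15,20); take (21,24); skip (23,25).
Selected: (4,7) (12,14) (15,20) (21,24)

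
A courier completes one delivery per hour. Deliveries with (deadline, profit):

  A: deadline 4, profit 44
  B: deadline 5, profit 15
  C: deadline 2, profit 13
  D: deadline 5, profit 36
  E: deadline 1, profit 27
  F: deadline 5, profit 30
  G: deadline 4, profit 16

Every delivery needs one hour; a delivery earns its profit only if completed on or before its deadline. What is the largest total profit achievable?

153

Take jobs in profit order; each goes to the latest open slot no later than its deadline.
Profit order: A=44 D=36 F=30 E=27 G=16 B=15 C=13
Assign: A→slot 4, D→slot 5, F→slot 3, E→slot 1, G→slot 2, B skipped, C skipped.
Slots: [1:E] [2:G] [3:F] [4:A] [5:D]
Profit = 27 + 16 + 30 + 44 + 36 = 153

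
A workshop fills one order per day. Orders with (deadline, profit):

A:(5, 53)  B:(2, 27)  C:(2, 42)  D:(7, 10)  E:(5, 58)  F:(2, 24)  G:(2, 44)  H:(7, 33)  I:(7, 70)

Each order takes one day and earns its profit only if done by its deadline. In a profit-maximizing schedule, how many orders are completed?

7

Take jobs in profit order; each goes to the latest open slot no later than its deadline.
Profit order: I=70 E=58 A=53 G=44 C=42 H=33 B=27 F=24 D=10
Assign: I→slot 7, E→slot 5, A→slot 4, G→slot 2, C→slot 1, H→slot 6, B skipped, F skipped, D→slot 3.
Slots: [1:C] [2:G] [3:D] [4:A] [5:E] [6:H] [7:I]
7 of 9 scheduled.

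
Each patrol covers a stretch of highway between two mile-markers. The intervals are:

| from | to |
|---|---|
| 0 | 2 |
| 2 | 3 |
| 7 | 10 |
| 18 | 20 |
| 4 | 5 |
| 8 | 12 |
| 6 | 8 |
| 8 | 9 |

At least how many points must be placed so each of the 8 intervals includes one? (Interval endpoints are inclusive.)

Process intervals by earliest right end; each time one isn't hit yet, stab at its right endpoint.
By right end: [0,2]  [2,3]  [4,5]  [6,8]  [8,9]  [7,10]  [8,12]  [18,20]
[0,2] uncovered → point at 2; [4,5] uncovered → point at 5; [6,8] uncovered → point at 8; [18,20] uncovered → point at 20.
Points: 2, 5, 8, 20 (4 total).

4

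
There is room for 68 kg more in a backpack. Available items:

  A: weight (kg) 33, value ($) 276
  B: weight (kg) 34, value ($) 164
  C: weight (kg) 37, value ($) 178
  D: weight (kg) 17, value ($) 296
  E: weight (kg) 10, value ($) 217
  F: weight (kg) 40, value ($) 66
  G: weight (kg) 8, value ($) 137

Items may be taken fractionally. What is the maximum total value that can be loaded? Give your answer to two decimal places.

Sort by value per unit weight and fill in that order.
Order: E (217/10=21.70) > D (296/17=17.41) > G (137/8=17.12) > A (276/33=8.36) > B (164/34=4.82) > C (178/37=4.81) > F (66/40=1.65)
Fill: take E (10 @ 217) → take D (17 @ 296) → take G (8 @ 137) → take A (33 @ 276); 68/68 used.
Total value = 926.00

926.00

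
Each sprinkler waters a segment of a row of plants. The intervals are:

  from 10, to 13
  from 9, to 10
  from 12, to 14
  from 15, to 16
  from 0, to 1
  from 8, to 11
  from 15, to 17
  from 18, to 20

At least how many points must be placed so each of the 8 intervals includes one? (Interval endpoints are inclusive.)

5

Sort by right endpoint; whenever an interval is uncovered, place a point at its right end.
Sorted: [0,1] [9,10] [8,11] [10,13] [12,14] [15,16] [15,17] [18,20]
{[0,1]} hit by 1; {[9,10],[8,11],[10,13]} hit by 10; {[12,14]} hit by 14; {[15,16],[15,17]} hit by 16; {[18,20]} hit by 20.
Points: 1, 10, 14, 16, 20 (5 total).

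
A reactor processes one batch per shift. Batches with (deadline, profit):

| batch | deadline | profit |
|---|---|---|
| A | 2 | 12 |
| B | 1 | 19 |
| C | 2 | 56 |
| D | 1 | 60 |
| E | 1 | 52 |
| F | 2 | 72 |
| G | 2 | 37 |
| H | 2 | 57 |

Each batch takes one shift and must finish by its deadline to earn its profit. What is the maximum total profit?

Take jobs in profit order; each goes to the latest open slot no later than its deadline.
By profit: F(d2,72), D(d1,60), H(d2,57), C(d2,56), E(d1,52), G(d2,37), B(d1,19), A(d2,12)
F→slot 2; D→slot 1; H skipped; C skipped; E skipped; G skipped; B skipped; A skipped.
Profit = 60 + 72 = 132

132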